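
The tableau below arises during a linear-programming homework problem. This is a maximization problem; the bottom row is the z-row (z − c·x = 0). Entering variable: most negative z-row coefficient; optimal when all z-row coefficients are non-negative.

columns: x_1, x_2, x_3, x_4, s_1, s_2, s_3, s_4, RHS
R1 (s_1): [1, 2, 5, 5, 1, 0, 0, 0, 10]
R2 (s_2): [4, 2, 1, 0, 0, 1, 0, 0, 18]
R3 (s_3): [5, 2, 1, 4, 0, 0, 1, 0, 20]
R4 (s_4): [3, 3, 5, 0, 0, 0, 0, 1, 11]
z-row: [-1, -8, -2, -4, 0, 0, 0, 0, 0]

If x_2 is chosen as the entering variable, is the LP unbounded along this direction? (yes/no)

no

Column x_2 has positive entries in row(s) 1, 2, 3, 4, so the ratio test bounds it — not unbounded.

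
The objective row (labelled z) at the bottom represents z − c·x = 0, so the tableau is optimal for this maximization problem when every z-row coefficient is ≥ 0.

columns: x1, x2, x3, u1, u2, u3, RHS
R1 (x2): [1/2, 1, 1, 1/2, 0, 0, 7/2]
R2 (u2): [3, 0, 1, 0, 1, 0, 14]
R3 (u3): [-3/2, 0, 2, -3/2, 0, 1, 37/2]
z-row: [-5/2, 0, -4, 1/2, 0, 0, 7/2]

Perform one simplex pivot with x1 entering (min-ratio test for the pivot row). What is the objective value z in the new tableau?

91/6

Ratio test on column x1 — row 1: (7/2)/(1/2) = 7; row 2: 14/3 = 14/3; row 3: entry -3/2 ≤ 0. Minimum is 14/3 at row 2 (u2 leaves); pivot element 3.
Pivot on row 2; the z-row RHS becomes 7/2 − (-5/2)·(14/3) = 91/6.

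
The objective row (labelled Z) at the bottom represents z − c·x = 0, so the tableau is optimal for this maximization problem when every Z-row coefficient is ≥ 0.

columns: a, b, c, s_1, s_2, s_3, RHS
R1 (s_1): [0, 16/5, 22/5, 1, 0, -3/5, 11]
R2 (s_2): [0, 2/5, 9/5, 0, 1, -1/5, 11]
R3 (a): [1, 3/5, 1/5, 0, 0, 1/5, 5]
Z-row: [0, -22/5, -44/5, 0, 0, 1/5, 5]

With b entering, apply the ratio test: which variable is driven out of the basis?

Column b entries and ratios — s_1: 11/(16/5) = 55/16; s_2: 11/(2/5) = 55/2; a: 5/(3/5) = 25/3.
Smallest ratio is 55/16 in the row of s_1, so s_1 leaves.

s_1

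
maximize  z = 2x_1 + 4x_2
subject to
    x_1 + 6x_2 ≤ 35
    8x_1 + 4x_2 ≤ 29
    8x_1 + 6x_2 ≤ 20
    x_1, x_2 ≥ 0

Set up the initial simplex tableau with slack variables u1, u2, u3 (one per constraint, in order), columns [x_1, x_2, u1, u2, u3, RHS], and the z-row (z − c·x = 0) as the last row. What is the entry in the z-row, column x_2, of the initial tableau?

The z-row carries the negated objective coefficients: the x_2 entry is -4.

-4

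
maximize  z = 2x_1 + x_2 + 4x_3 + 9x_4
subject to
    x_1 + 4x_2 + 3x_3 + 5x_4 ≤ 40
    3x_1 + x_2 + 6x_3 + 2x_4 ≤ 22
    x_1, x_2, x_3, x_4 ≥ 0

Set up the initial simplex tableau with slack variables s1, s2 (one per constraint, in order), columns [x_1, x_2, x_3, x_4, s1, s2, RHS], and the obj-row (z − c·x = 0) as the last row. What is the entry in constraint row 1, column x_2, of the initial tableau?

4

Constraint 1 has coefficient 4 on x_2.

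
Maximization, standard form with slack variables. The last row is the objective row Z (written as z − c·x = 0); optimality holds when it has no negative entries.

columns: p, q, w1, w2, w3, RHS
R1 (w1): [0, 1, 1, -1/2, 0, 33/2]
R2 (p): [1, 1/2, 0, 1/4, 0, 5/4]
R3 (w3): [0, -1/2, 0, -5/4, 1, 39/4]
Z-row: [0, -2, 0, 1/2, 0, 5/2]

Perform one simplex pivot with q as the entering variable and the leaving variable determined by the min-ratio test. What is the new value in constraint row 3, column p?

1

Ratio test on column q — row 1: (33/2)/1 = 33/2; row 2: (5/4)/(1/2) = 5/2; row 3: entry -1/2 ≤ 0. Minimum is 5/2 at row 2 (p leaves); pivot element 1/2.
Divide row 2 by 1/2; eliminate column q from the other rows.
Row 3 update in column p: 0 − (-1/2)·2 = 1.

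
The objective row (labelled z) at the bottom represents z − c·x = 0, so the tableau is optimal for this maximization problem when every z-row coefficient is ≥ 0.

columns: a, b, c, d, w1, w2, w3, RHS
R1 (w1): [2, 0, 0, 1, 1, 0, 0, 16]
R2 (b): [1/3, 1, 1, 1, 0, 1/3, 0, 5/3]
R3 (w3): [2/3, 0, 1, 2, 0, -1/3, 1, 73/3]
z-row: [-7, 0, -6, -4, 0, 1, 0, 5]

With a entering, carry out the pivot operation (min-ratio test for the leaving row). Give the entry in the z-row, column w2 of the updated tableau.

Ratio test on column a — row 1: 16/2 = 8; row 2: (5/3)/(1/3) = 5; row 3: (73/3)/(2/3) = 73/2. Minimum is 5 at row 2 (b leaves); pivot element 1/3.
Divide row 2 by 1/3; eliminate column a from the other rows.
z-row update in column w2: 1 − (-7)·1 = 8.

8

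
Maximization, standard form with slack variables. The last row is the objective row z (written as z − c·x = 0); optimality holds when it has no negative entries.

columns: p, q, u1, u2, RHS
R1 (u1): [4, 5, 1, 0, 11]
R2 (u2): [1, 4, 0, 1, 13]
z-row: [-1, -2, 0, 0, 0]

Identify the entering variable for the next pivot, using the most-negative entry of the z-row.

Negative z-row entries: p: -1, q: -2.
The most negative is -2 in column q, so q enters.

q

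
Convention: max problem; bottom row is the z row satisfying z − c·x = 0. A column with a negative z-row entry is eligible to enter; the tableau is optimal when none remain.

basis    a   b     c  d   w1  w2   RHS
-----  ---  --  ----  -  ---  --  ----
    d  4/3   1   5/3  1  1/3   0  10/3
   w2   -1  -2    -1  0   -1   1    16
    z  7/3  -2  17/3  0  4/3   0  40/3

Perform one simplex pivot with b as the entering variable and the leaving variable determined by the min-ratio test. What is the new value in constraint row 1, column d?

Ratio test on column b — row 1: (10/3)/1 = 10/3; row 2: entry -2 ≤ 0. Minimum is 10/3 at row 1 (d leaves); pivot element 1.
Divide row 1 by 1; eliminate column b from the other rows.
In the new row 1, the d entry is the old entry divided by the pivot: 1/1 = 1.

1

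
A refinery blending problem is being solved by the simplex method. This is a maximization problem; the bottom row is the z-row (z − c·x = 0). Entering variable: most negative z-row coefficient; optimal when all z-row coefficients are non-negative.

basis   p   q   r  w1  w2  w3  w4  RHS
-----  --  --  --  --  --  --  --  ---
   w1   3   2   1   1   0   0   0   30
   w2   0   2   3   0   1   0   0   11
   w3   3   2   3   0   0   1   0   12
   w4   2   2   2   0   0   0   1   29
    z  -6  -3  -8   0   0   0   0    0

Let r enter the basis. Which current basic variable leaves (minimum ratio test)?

w2

Column r entries and ratios — w1: 30/1 = 30; w2: 11/3 = 11/3; w3: 12/3 = 4; w4: 29/2 = 29/2.
Smallest ratio is 11/3 in the row of w2, so w2 leaves.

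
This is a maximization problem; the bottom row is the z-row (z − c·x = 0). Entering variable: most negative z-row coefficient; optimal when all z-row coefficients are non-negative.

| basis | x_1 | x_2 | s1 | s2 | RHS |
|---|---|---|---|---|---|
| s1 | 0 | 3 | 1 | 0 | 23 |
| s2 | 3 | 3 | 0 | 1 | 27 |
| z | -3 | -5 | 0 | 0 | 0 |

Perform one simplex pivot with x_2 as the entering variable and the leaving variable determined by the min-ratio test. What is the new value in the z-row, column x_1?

-3

Ratio test on column x_2 — row 1: 23/3 = 23/3; row 2: 27/3 = 9. Minimum is 23/3 at row 1 (s1 leaves); pivot element 3.
Divide row 1 by 3; eliminate column x_2 from the other rows.
z-row update in column x_1: -3 − (-5)·0 = -3.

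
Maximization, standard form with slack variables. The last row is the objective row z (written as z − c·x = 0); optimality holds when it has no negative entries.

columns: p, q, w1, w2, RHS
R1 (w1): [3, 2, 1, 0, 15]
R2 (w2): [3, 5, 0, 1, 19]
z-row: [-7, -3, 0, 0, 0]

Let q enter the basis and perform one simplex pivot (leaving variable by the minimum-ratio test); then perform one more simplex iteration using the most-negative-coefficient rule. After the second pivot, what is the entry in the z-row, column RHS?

Ratio test on column q — row 1: 15/2 = 15/2; row 2: 19/5 = 19/5. Minimum is 19/5 at row 2 (w2 leaves); pivot element 5.
Divide row 2 by 5; eliminate column q from the other rows.
Second iteration: most negative z-row entry is -26/5 in column p, so p enters.
Ratio test on column p — row 1: (37/5)/(9/5) = 37/9; row 2: (19/5)/(3/5) = 19/3. Minimum is 37/9 at row 1 (w1 leaves); pivot element 9/5.
Divide row 1 by 9/5; eliminate column p from the other rows.
After both pivots, the entry at the z-row, column RHS is 295/9.

295/9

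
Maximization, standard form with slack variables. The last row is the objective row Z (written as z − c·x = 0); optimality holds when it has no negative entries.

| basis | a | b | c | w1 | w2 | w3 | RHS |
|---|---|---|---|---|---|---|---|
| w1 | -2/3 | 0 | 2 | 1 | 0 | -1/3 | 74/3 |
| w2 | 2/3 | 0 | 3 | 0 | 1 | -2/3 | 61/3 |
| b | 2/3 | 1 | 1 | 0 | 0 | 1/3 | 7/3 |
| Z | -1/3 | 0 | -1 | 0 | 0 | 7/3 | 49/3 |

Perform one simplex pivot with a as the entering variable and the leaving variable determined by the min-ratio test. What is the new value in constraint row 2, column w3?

-1

Ratio test on column a — row 1: entry -2/3 ≤ 0; row 2: (61/3)/(2/3) = 61/2; row 3: (7/3)/(2/3) = 7/2. Minimum is 7/2 at row 3 (b leaves); pivot element 2/3.
Divide row 3 by 2/3; eliminate column a from the other rows.
Row 2 update in column w3: -2/3 − (2/3)·(1/2) = -1.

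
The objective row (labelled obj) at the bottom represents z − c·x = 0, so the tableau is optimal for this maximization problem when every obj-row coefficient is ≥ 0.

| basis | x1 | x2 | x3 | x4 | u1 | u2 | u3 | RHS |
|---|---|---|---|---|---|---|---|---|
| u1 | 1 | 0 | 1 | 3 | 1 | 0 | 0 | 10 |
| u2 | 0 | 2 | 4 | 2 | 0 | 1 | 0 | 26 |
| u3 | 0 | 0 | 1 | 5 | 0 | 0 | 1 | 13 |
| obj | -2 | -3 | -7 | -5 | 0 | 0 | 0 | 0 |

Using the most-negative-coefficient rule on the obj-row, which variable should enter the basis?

Negative obj-row entries: x1: -2, x2: -3, x3: -7, x4: -5.
The most negative is -7 in column x3, so x3 enters.

x3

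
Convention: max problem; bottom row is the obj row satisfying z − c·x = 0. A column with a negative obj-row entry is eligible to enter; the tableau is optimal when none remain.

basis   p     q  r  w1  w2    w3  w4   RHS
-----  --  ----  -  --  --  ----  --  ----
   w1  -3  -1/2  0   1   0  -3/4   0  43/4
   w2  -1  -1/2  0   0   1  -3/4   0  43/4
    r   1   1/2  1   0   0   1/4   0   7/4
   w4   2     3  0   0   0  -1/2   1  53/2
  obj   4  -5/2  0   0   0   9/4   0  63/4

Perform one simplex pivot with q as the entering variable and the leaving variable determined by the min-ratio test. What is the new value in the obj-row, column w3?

7/2

Ratio test on column q — row 1: entry -1/2 ≤ 0; row 2: entry -1/2 ≤ 0; row 3: (7/4)/(1/2) = 7/2; row 4: (53/2)/3 = 53/6. Minimum is 7/2 at row 3 (r leaves); pivot element 1/2.
Divide row 3 by 1/2; eliminate column q from the other rows.
obj-row update in column w3: 9/4 − (-5/2)·(1/2) = 7/2.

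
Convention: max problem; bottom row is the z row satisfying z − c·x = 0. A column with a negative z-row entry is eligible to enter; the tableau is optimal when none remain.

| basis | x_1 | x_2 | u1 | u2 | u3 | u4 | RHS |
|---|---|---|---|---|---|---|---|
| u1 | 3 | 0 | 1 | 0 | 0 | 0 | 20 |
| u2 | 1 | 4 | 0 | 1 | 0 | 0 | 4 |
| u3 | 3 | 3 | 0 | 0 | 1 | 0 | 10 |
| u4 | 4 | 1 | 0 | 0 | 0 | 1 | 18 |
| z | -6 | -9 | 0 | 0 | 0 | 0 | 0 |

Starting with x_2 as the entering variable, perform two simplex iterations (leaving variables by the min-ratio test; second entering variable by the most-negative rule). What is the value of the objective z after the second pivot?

Ratio test on column x_2 — row 1: entry 0 ≤ 0; row 2: 4/4 = 1; row 3: 10/3 = 10/3; row 4: 18/1 = 18. Minimum is 1 at row 2 (u2 leaves); pivot element 4.
Pivot on row 2; the z-row RHS becomes 0 − (-9)·1 = 9.
Next entering variable (most negative z-row entry -15/4): x_1.
Ratio test on column x_1 — row 1: 20/3 = 20/3; row 2: 1/(1/4) = 4; row 3: 7/(9/4) = 28/9; row 4: 17/(15/4) = 68/15. Minimum is 28/9 at row 3 (u3 leaves); pivot element 9/4.
After the second pivot the z-row RHS is 9 − (-15/4)·(28/9) = 62/3.

62/3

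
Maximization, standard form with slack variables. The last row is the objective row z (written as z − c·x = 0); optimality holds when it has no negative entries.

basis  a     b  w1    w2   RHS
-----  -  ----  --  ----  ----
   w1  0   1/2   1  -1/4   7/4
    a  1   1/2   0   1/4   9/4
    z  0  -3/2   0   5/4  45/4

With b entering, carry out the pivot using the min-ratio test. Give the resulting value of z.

Ratio test on column b — row 1: (7/4)/(1/2) = 7/2; row 2: (9/4)/(1/2) = 9/2. Minimum is 7/2 at row 1 (w1 leaves); pivot element 1/2.
Pivot on row 1; the z-row RHS becomes 45/4 − (-3/2)·(7/2) = 33/2.

33/2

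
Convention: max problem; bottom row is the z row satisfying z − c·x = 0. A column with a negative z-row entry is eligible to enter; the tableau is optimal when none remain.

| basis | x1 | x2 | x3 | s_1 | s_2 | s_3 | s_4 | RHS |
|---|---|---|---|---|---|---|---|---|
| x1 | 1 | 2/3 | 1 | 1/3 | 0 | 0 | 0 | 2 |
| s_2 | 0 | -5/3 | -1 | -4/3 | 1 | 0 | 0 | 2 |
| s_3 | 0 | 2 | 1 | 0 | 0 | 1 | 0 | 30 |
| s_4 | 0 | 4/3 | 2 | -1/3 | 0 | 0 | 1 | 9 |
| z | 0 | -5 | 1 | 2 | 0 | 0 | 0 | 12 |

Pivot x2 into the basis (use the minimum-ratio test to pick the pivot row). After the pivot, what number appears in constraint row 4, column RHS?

5

Ratio test on column x2 — row 1: 2/(2/3) = 3; row 2: entry -5/3 ≤ 0; row 3: 30/2 = 15; row 4: 9/(4/3) = 27/4. Minimum is 3 at row 1 (x1 leaves); pivot element 2/3.
Divide row 1 by 2/3; eliminate column x2 from the other rows.
Row 4 update in column RHS: 9 − (4/3)·3 = 5.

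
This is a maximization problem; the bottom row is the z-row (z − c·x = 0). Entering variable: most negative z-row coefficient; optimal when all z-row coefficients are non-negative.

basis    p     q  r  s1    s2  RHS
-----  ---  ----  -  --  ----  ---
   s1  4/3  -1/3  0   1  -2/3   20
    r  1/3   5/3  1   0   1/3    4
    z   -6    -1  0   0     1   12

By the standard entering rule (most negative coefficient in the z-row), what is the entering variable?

Negative z-row entries: p: -6, q: -1.
The most negative is -6 in column p, so p enters.

p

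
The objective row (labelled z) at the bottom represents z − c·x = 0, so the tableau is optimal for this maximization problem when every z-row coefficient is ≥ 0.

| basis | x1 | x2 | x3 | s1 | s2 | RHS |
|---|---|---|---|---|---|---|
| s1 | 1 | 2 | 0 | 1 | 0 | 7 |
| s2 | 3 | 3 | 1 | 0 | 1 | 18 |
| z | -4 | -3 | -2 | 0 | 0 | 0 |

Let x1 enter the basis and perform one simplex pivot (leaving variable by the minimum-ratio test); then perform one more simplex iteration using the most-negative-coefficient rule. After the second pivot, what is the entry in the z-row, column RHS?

36

Ratio test on column x1 — row 1: 7/1 = 7; row 2: 18/3 = 6. Minimum is 6 at row 2 (s2 leaves); pivot element 3.
Divide row 2 by 3; eliminate column x1 from the other rows.
Second iteration: most negative z-row entry is -2/3 in column x3, so x3 enters.
Ratio test on column x3 — row 1: entry -1/3 ≤ 0; row 2: 6/(1/3) = 18. Minimum is 18 at row 2 (x1 leaves); pivot element 1/3.
Divide row 2 by 1/3; eliminate column x3 from the other rows.
After both pivots, the entry at the z-row, column RHS is 36.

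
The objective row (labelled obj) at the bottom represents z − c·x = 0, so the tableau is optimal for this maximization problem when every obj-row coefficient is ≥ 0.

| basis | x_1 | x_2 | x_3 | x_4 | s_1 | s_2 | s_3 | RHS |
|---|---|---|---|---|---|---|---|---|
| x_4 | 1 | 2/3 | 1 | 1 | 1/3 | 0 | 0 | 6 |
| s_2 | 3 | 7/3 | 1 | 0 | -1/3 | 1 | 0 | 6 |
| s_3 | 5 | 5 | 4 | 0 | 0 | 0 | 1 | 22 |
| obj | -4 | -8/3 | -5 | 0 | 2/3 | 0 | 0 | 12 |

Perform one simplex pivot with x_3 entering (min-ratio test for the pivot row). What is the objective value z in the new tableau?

Ratio test on column x_3 — row 1: 6/1 = 6; row 2: 6/1 = 6; row 3: 22/4 = 11/2. Minimum is 11/2 at row 3 (s_3 leaves); pivot element 4.
Pivot on row 3; the obj-row RHS becomes 12 − (-5)·(11/2) = 79/2.

79/2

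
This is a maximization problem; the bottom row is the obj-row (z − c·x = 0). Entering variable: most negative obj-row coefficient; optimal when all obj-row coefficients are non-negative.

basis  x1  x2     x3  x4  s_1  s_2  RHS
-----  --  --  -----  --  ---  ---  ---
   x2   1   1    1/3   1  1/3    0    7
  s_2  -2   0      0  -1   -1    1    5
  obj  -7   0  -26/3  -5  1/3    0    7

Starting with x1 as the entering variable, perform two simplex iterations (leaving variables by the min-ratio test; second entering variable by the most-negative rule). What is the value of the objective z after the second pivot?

189

Ratio test on column x1 — row 1: 7/1 = 7; row 2: entry -2 ≤ 0. Minimum is 7 at row 1 (x2 leaves); pivot element 1.
Pivot on row 1; the obj-row RHS becomes 7 − (-7)·7 = 56.
Next entering variable (most negative obj-row entry -19/3): x3.
Ratio test on column x3 — row 1: 7/(1/3) = 21; row 2: 19/(2/3) = 57/2. Minimum is 21 at row 1 (x1 leaves); pivot element 1/3.
After the second pivot the obj-row RHS is 56 − (-19/3)·21 = 189.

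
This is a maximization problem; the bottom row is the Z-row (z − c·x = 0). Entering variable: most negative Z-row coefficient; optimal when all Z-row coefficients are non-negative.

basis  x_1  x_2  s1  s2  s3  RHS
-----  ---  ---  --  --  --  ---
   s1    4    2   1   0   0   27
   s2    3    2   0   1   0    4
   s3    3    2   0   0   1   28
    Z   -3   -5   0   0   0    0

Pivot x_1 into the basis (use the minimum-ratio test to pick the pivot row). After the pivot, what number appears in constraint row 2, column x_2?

Ratio test on column x_1 — row 1: 27/4 = 27/4; row 2: 4/3 = 4/3; row 3: 28/3 = 28/3. Minimum is 4/3 at row 2 (s2 leaves); pivot element 3.
Divide row 2 by 3; eliminate column x_1 from the other rows.
In the new row 2, the x_2 entry is the old entry divided by the pivot: 2/3 = 2/3.

2/3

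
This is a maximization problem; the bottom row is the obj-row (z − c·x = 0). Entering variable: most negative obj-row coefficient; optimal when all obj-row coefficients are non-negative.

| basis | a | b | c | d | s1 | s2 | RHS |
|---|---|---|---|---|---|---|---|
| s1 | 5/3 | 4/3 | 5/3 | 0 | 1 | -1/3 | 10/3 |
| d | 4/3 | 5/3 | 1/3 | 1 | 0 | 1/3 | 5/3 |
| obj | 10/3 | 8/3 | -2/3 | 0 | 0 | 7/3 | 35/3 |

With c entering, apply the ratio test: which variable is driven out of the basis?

s1

Column c entries and ratios — s1: (10/3)/(5/3) = 2; d: (5/3)/(1/3) = 5.
Smallest ratio is 2 in the row of s1, so s1 leaves.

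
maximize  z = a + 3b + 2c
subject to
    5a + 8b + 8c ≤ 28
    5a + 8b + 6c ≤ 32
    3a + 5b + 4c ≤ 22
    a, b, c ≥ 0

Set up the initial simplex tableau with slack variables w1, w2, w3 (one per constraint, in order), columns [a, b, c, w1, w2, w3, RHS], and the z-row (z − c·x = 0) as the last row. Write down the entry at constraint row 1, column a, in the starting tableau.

5

Constraint 1 has coefficient 5 on a.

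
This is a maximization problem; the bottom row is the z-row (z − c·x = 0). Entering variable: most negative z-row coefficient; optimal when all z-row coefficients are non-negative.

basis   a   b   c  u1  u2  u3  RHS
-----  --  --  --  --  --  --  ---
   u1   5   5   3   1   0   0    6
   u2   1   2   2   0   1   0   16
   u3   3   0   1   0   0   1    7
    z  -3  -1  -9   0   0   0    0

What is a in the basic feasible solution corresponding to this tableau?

0

a is not in the basis, so in the current basic feasible solution a = 0.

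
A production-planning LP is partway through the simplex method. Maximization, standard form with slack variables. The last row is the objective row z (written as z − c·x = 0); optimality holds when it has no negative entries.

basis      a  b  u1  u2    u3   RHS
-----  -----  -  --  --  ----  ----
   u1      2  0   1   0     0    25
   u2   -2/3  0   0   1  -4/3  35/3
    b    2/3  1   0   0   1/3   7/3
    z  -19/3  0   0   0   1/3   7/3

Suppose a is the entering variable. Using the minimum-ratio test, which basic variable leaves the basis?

b

Column a entries and ratios — u1: 25/2 = 25/2; u2: -2/3 ≤ 0, skip; b: (7/3)/(2/3) = 7/2.
Smallest ratio is 7/2 in the row of b, so b leaves.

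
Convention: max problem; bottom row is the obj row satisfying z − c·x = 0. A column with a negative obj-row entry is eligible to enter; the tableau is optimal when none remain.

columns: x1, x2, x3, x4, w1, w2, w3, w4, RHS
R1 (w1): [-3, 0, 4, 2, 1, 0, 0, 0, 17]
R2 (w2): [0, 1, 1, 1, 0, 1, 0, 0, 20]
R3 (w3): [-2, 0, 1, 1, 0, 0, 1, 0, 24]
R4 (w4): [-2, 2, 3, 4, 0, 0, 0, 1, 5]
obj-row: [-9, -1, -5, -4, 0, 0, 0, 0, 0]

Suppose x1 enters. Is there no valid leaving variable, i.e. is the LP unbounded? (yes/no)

Every constraint-row entry in column x1 is ≤ 0, so increasing x1 is unbounded.

yes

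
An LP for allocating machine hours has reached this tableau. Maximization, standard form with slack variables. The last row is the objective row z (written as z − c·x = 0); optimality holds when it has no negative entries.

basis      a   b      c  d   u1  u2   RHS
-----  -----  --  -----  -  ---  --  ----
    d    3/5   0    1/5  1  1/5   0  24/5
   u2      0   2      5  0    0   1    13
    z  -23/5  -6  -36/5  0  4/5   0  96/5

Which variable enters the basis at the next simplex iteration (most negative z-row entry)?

c

Negative z-row entries: a: -23/5, b: -6, c: -36/5.
The most negative is -36/5 in column c, so c enters.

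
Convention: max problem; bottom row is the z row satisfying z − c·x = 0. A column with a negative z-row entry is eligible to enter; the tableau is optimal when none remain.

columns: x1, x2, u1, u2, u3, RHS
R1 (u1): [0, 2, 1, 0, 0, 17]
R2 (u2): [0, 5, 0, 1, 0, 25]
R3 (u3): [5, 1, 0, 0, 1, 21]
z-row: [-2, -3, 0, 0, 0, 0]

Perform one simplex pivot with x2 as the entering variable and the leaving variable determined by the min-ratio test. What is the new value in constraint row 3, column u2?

-1/5

Ratio test on column x2 — row 1: 17/2 = 17/2; row 2: 25/5 = 5; row 3: 21/1 = 21. Minimum is 5 at row 2 (u2 leaves); pivot element 5.
Divide row 2 by 5; eliminate column x2 from the other rows.
Row 3 update in column u2: 0 − 1·(1/5) = -1/5.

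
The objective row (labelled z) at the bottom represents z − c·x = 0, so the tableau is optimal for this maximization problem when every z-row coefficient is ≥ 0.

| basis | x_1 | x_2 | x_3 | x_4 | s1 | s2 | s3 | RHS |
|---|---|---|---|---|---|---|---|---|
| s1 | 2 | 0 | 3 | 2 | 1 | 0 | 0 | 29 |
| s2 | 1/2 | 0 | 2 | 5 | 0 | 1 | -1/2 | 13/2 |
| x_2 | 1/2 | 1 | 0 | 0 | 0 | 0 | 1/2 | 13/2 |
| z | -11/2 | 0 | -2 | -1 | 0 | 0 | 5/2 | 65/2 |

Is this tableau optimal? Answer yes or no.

no

The z-row has a negative entry -11/2 in column x_1, so it is not optimal.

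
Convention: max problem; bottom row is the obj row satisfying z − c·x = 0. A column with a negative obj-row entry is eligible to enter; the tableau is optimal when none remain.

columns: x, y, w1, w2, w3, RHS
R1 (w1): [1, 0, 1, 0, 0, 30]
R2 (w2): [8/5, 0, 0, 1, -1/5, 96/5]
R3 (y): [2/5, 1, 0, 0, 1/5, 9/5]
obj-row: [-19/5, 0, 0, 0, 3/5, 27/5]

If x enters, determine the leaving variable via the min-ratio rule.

y

Column x entries and ratios — w1: 30/1 = 30; w2: (96/5)/(8/5) = 12; y: (9/5)/(2/5) = 9/2.
Smallest ratio is 9/2 in the row of y, so y leaves.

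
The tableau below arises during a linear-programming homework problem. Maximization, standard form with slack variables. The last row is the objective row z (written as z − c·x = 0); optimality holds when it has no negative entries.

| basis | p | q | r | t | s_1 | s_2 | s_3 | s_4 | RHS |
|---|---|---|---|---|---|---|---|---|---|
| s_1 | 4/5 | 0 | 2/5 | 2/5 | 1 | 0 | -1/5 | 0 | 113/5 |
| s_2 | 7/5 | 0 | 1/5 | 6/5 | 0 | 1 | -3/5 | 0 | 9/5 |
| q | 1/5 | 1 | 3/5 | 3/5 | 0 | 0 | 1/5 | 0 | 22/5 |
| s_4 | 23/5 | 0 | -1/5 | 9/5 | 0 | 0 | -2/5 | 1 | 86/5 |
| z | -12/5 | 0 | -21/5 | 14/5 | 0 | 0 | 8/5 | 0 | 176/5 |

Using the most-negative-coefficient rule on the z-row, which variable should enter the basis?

r

Negative z-row entries: p: -12/5, r: -21/5.
The most negative is -21/5 in column r, so r enters.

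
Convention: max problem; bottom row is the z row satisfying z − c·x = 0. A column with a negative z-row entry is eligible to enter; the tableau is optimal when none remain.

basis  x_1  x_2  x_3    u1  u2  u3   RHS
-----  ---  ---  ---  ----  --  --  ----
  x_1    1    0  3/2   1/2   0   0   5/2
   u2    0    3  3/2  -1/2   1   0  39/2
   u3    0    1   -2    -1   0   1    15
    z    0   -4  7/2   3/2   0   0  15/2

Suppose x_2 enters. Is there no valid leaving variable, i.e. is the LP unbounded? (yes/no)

Column x_2 has positive entries in row(s) 2, 3, so the ratio test bounds it — not unbounded.

no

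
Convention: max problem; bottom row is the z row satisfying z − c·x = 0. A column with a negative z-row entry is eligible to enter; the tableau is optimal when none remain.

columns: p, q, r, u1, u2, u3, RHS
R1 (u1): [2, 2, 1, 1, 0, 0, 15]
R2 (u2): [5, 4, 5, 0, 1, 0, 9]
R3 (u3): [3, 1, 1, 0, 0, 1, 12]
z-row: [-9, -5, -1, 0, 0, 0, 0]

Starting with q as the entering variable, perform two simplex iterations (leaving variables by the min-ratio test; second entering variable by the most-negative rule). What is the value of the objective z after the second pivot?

Ratio test on column q — row 1: 15/2 = 15/2; row 2: 9/4 = 9/4; row 3: 12/1 = 12. Minimum is 9/4 at row 2 (u2 leaves); pivot element 4.
Pivot on row 2; the z-row RHS becomes 0 − (-5)·(9/4) = 45/4.
Next entering variable (most negative z-row entry -11/4): p.
Ratio test on column p — row 1: entry -1/2 ≤ 0; row 2: (9/4)/(5/4) = 9/5; row 3: (39/4)/(7/4) = 39/7. Minimum is 9/5 at row 2 (q leaves); pivot element 5/4.
After the second pivot the z-row RHS is 45/4 − (-11/4)·(9/5) = 81/5.

81/5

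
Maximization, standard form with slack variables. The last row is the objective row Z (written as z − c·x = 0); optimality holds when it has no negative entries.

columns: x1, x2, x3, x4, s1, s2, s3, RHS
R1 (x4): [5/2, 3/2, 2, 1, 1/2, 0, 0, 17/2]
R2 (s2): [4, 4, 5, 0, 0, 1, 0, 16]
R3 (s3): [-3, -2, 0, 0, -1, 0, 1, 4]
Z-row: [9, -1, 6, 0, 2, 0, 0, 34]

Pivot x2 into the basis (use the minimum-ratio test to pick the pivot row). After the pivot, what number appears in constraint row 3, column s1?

-1

Ratio test on column x2 — row 1: (17/2)/(3/2) = 17/3; row 2: 16/4 = 4; row 3: entry -2 ≤ 0. Minimum is 4 at row 2 (s2 leaves); pivot element 4.
Divide row 2 by 4; eliminate column x2 from the other rows.
Row 3 update in column s1: -1 − (-2)·0 = -1.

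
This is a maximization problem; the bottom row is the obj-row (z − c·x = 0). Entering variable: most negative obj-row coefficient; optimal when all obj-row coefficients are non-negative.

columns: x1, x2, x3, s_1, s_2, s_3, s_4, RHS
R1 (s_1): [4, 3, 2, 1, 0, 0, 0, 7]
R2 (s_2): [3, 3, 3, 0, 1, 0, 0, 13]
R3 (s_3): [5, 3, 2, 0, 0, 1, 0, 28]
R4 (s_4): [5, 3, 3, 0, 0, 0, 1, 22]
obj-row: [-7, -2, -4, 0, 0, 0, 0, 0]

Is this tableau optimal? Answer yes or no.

The obj-row has a negative entry -7 in column x1, so it is not optimal.

no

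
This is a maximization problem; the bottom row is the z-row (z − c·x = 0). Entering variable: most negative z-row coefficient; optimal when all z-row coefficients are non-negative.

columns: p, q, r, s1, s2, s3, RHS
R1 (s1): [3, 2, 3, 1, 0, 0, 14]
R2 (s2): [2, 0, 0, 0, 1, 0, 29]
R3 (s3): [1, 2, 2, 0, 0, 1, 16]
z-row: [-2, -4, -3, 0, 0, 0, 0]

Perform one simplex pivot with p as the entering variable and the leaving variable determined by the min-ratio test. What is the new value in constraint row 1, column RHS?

Ratio test on column p — row 1: 14/3 = 14/3; row 2: 29/2 = 29/2; row 3: 16/1 = 16. Minimum is 14/3 at row 1 (s1 leaves); pivot element 3.
Divide row 1 by 3; eliminate column p from the other rows.
In the new row 1, the RHS entry is the old entry divided by the pivot: 14/3 = 14/3.

14/3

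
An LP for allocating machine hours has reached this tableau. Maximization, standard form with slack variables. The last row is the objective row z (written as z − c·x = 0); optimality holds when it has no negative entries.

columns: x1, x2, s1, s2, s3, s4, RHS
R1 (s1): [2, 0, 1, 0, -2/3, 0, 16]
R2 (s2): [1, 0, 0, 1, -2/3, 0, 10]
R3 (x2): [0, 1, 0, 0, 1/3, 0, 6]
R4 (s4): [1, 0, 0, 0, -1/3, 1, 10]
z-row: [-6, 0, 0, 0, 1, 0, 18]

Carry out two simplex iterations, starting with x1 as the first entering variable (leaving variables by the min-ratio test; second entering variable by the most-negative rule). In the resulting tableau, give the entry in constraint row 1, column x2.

1

Ratio test on column x1 — row 1: 16/2 = 8; row 2: 10/1 = 10; row 3: entry 0 ≤ 0; row 4: 10/1 = 10. Minimum is 8 at row 1 (s1 leaves); pivot element 2.
Divide row 1 by 2; eliminate column x1 from the other rows.
Second iteration: most negative z-row entry is -1 in column s3, so s3 enters.
Ratio test on column s3 — row 1: entry -1/3 ≤ 0; row 2: entry -1/3 ≤ 0; row 3: 6/(1/3) = 18; row 4: entry 0 ≤ 0. Minimum is 18 at row 3 (x2 leaves); pivot element 1/3.
Divide row 3 by 1/3; eliminate column s3 from the other rows.
After both pivots, the entry at constraint row 1, column x2 is 1.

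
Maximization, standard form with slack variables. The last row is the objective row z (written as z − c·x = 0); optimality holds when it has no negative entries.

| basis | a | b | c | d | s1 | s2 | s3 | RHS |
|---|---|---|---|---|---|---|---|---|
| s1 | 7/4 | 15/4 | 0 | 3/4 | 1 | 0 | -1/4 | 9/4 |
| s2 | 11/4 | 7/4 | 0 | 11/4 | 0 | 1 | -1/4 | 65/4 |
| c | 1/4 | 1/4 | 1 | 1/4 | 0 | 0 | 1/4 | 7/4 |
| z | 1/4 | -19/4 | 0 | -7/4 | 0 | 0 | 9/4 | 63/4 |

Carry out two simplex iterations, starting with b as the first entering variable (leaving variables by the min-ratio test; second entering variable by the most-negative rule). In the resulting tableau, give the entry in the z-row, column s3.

5/3

Ratio test on column b — row 1: (9/4)/(15/4) = 3/5; row 2: (65/4)/(7/4) = 65/7; row 3: (7/4)/(1/4) = 7. Minimum is 3/5 at row 1 (s1 leaves); pivot element 15/4.
Divide row 1 by 15/4; eliminate column b from the other rows.
Second iteration: most negative z-row entry is -4/5 in column d, so d enters.
Ratio test on column d — row 1: (3/5)/(1/5) = 3; row 2: (76/5)/(12/5) = 19/3; row 3: (8/5)/(1/5) = 8. Minimum is 3 at row 1 (b leaves); pivot element 1/5.
Divide row 1 by 1/5; eliminate column d from the other rows.
After both pivots, the entry at the z-row, column s3 is 5/3.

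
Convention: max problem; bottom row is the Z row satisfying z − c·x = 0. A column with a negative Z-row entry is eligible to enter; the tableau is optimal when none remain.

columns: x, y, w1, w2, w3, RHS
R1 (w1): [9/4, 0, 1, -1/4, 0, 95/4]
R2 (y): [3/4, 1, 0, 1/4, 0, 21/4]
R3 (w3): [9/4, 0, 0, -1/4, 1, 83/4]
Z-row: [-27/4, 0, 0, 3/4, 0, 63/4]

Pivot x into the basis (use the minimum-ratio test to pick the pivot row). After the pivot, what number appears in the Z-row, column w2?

Ratio test on column x — row 1: (95/4)/(9/4) = 95/9; row 2: (21/4)/(3/4) = 7; row 3: (83/4)/(9/4) = 83/9. Minimum is 7 at row 2 (y leaves); pivot element 3/4.
Divide row 2 by 3/4; eliminate column x from the other rows.
Z-row update in column w2: 3/4 − (-27/4)·(1/3) = 3.

3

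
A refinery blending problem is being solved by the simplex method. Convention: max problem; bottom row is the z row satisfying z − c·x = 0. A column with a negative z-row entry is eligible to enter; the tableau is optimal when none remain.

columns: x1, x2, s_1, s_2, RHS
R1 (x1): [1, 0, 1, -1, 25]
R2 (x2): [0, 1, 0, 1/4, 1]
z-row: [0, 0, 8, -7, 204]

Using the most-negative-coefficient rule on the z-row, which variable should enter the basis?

s_2

Negative z-row entries: s_2: -7.
The most negative is -7 in column s_2, so s_2 enters.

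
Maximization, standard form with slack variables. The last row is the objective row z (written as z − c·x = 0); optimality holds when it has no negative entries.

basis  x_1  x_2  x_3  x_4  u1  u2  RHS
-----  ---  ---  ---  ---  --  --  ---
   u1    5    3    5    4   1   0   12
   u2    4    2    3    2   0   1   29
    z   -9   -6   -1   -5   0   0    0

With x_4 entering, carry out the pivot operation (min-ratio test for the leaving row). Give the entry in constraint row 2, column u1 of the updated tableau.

Ratio test on column x_4 — row 1: 12/4 = 3; row 2: 29/2 = 29/2. Minimum is 3 at row 1 (u1 leaves); pivot element 4.
Divide row 1 by 4; eliminate column x_4 from the other rows.
Row 2 update in column u1: 0 − 2·(1/4) = -1/2.

-1/2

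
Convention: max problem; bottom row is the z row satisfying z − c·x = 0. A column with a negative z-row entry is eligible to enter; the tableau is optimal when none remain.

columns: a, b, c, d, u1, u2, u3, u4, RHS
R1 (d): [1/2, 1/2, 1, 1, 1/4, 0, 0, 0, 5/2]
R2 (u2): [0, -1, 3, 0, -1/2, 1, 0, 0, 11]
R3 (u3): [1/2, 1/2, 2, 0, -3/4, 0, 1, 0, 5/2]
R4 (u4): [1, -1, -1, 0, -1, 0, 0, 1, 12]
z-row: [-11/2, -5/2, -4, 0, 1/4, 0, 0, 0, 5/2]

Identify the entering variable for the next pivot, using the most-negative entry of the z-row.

a

Negative z-row entries: a: -11/2, b: -5/2, c: -4.
The most negative is -11/2 in column a, so a enters.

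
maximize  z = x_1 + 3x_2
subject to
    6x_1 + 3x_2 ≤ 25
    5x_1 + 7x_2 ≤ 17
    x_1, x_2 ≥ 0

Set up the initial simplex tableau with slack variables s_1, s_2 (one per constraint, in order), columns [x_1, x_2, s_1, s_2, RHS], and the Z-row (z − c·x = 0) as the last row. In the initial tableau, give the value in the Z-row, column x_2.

-3

The Z-row carries the negated objective coefficients: the x_2 entry is -3.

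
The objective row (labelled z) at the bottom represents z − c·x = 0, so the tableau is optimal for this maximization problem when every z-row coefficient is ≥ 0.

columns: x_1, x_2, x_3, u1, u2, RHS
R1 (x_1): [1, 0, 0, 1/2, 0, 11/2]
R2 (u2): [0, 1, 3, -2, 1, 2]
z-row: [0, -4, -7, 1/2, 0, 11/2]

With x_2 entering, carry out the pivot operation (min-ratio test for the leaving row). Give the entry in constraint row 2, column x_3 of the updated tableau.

Ratio test on column x_2 — row 1: entry 0 ≤ 0; row 2: 2/1 = 2. Minimum is 2 at row 2 (u2 leaves); pivot element 1.
Divide row 2 by 1; eliminate column x_2 from the other rows.
In the new row 2, the x_3 entry is the old entry divided by the pivot: 3/1 = 3.

3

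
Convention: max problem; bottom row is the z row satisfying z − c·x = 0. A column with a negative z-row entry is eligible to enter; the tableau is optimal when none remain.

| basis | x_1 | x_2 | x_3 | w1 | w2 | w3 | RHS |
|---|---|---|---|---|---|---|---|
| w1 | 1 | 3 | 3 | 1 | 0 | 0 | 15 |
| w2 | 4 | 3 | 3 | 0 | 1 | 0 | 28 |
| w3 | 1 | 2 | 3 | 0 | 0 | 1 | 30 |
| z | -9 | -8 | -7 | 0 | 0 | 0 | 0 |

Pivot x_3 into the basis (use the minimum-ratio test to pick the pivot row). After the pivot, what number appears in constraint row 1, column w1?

1/3

Ratio test on column x_3 — row 1: 15/3 = 5; row 2: 28/3 = 28/3; row 3: 30/3 = 10. Minimum is 5 at row 1 (w1 leaves); pivot element 3.
Divide row 1 by 3; eliminate column x_3 from the other rows.
In the new row 1, the w1 entry is the old entry divided by the pivot: 1/3 = 1/3.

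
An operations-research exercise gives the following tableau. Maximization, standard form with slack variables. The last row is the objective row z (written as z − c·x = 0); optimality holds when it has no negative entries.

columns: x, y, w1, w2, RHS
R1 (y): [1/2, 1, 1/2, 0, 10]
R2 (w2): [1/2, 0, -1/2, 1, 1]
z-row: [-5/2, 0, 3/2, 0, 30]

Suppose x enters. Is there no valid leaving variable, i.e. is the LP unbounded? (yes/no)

Column x has positive entries in row(s) 1, 2, so the ratio test bounds it — not unbounded.

no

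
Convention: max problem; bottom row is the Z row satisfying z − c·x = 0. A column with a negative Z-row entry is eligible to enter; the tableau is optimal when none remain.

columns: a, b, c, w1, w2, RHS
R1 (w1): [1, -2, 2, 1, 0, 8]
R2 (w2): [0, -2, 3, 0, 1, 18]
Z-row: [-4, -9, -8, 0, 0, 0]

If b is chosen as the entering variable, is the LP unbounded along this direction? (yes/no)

yes

Every constraint-row entry in column b is ≤ 0, so increasing b is unbounded.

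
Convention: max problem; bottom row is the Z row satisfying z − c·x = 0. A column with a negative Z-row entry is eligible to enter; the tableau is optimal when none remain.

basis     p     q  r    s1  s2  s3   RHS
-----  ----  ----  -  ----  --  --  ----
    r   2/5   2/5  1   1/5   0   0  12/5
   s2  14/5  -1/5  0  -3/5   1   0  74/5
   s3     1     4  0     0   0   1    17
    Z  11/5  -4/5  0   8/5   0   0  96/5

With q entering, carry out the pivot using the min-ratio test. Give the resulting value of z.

113/5

Ratio test on column q — row 1: (12/5)/(2/5) = 6; row 2: entry -1/5 ≤ 0; row 3: 17/4 = 17/4. Minimum is 17/4 at row 3 (s3 leaves); pivot element 4.
Pivot on row 3; the Z-row RHS becomes 96/5 − (-4/5)·(17/4) = 113/5.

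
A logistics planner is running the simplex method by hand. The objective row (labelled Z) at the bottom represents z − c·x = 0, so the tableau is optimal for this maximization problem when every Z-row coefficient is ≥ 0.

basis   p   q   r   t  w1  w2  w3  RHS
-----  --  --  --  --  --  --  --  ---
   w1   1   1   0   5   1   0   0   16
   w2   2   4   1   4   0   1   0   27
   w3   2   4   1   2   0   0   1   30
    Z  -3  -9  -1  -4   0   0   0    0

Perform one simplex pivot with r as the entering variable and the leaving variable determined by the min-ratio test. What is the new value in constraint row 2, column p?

2

Ratio test on column r — row 1: entry 0 ≤ 0; row 2: 27/1 = 27; row 3: 30/1 = 30. Minimum is 27 at row 2 (w2 leaves); pivot element 1.
Divide row 2 by 1; eliminate column r from the other rows.
In the new row 2, the p entry is the old entry divided by the pivot: 2/1 = 2.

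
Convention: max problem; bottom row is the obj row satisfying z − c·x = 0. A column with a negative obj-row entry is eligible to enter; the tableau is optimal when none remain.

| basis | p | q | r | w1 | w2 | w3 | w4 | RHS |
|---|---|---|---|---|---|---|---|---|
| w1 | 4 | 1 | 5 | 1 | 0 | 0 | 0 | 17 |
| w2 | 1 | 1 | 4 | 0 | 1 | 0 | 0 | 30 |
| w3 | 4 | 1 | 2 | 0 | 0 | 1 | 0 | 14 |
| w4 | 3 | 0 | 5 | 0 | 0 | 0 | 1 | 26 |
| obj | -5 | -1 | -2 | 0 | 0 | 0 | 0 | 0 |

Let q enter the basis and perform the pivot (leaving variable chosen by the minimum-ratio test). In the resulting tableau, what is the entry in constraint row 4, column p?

Ratio test on column q — row 1: 17/1 = 17; row 2: 30/1 = 30; row 3: 14/1 = 14; row 4: entry 0 ≤ 0. Minimum is 14 at row 3 (w3 leaves); pivot element 1.
Divide row 3 by 1; eliminate column q from the other rows.
Row 4 update in column p: 3 − 0·4 = 3.

3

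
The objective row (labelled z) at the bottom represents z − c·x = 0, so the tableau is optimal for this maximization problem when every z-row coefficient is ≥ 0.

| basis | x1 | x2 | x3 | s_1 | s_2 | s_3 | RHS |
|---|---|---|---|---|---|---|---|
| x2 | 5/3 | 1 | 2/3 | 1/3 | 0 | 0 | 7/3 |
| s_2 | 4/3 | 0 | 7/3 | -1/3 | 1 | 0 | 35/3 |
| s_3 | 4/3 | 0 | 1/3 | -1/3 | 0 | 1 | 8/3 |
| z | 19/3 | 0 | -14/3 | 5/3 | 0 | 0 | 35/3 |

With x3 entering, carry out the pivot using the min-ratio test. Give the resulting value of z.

28

Ratio test on column x3 — row 1: (7/3)/(2/3) = 7/2; row 2: (35/3)/(7/3) = 5; row 3: (8/3)/(1/3) = 8. Minimum is 7/2 at row 1 (x2 leaves); pivot element 2/3.
Pivot on row 1; the z-row RHS becomes 35/3 − (-14/3)·(7/2) = 28.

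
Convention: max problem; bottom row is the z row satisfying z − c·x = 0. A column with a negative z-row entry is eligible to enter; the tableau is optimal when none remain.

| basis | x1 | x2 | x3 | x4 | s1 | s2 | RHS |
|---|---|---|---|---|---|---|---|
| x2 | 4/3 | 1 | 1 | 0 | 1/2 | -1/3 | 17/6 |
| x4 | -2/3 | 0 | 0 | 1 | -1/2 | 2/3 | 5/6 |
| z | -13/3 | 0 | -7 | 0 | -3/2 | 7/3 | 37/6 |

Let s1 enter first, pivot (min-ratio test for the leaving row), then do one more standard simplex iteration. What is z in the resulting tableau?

Ratio test on column s1 — row 1: (17/6)/(1/2) = 17/3; row 2: entry -1/2 ≤ 0. Minimum is 17/3 at row 1 (x2 leaves); pivot element 1/2.
Pivot on row 1; the z-row RHS becomes 37/6 − (-3/2)·(17/3) = 44/3.
Next entering variable (most negative z-row entry -4): x3.
Ratio test on column x3 — row 1: (17/3)/2 = 17/6; row 2: (11/3)/1 = 11/3. Minimum is 17/6 at row 1 (s1 leaves); pivot element 2.
After the second pivot the z-row RHS is 44/3 − (-4)·(17/6) = 26.

26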